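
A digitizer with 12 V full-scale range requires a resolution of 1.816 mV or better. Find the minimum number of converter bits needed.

Number of steps required ≥ 12 V / 1.816 mV = 6607.93.
Need 2^N ≥ 6607.93; 2^12 = 4096, 2^13 = 8192.
Minimum N = 13.

13 bits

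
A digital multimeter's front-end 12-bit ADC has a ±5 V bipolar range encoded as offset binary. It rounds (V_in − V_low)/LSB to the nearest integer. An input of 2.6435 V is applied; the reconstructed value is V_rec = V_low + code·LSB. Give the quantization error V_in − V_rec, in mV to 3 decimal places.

-0.543 mV

Step size: 10 V ÷ 2^12 = 2.441 mV.
(V_in − V_low)/LSB = (2.6435 − (−5))/0.00244141 = 3130.7776 → code 3131 (round).
Code 3131 maps back to (−5) + 3131×0.00244141 V = 2.644043 V.
Error = 2.6435 − 2.644043 = -0.000542969 V = -0.543 mV.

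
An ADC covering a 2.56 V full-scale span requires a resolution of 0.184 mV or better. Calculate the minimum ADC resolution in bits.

Number of steps required ≥ 2.56 V / 0.184 mV = 13913.04.
Need 2^N ≥ 13913.04; 2^13 = 8192, 2^14 = 16384.
Minimum N = 14.

14 bits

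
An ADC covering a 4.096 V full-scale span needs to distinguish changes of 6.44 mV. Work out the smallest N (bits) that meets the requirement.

10 bits

Number of steps required ≥ 4.096 V / 6.44 mV = 636.02.
Need 2^N ≥ 636.02; 2^9 = 512, 2^10 = 1024.
Minimum N = 10.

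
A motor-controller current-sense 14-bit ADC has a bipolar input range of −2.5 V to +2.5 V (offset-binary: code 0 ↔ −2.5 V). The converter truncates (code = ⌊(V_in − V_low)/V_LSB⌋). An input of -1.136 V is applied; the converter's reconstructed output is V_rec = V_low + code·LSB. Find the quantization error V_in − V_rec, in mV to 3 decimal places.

0.169 mV

LSB = 5/2^14 = 305.18 µV.
Scaled input = 4469.5552 LSBs, so code = 4469.
Reconstructed: -1.1361694 V.
V_in − V_rec = 0.000169434 V = 0.169 mV.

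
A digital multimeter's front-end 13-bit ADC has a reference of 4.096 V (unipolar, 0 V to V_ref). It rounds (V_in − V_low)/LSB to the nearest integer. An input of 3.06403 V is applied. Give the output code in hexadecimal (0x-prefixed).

LSB = 4.096 V / 8192 = 0.500 mV.
Input sits at 6128.060 steps above V_low.
round(6128.060) = 6128.
In hexadecimal (0x-prefixed): 0x17F0.

code 0x17F0 (decimal 6128)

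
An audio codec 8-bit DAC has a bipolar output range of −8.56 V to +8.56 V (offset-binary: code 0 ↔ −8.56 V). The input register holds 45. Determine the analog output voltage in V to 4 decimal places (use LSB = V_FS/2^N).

-5.5506 V

LSB = 17.12 V / 2^8 = 66.875 mV.
V_out = (−8.56) + 45 × 0.066875 V = -5.55063 V.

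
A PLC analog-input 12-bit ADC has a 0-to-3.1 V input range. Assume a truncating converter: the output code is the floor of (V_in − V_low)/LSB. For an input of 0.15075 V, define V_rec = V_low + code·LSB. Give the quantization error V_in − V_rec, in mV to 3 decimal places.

0.140 mV

LSB = 3.1/2^12 = 0.757 mV.
(V_in − V_low)/LSB = (0.15075 − 0)/0.000756836 = 199.1845 → code 199 (floor).
Reconstructed: 0.15061035 V.
V_in − V_rec = 0.000139648 V = 0.140 mV.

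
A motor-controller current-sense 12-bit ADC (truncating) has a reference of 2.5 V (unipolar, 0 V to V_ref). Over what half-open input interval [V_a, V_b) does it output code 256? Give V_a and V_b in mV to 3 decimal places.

[156.250 mV, 156.860 mV)

LSB = 2.5/2^12 = 0.610 mV.
V_a = V_low + 256·LSB = 0.15625 V; V_b = V_low + 257·LSB = 0.15686 V.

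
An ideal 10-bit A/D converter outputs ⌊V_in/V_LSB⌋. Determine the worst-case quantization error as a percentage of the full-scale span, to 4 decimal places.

0.0977 %

Truncating → worst-case error = 1 LSB = V_FS/2^10, so 100/1024 = 0.0976562 % of full scale.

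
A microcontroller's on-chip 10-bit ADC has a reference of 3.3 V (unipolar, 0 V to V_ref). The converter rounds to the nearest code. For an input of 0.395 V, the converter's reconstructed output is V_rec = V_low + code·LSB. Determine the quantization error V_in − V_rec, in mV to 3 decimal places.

LSB = 3.3/2^10 = 3.223 mV.
(0.395 − 0)/0.00322266 = 122.5697; round gives code 123.
Reconstructed: 0.39638672 V.
Difference: -0.00138672 V → -1.387 mV.

-1.387 mV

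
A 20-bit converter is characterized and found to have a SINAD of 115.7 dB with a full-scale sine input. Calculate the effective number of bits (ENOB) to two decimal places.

ENOB = (SINAD − 1.76) / 6.02 = (115.7 − 1.76)/6.02 = 18.927.

18.93 bits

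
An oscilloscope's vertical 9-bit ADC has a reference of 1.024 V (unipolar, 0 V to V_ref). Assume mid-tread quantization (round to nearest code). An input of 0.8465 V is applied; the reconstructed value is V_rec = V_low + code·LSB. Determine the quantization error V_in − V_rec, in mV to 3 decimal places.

Step size: 1.024 V ÷ 2^9 = 2.000 mV.
(0.8465 − 0)/0.002 = 423.2500; round gives code 423.
Reconstructed: 0.846 V.
V_in − V_rec = 0.0005 V = 0.500 mV.

0.500 mV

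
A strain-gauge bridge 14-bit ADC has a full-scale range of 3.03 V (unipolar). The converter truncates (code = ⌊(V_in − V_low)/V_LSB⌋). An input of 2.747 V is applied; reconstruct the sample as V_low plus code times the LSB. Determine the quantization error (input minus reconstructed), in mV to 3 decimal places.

Step size: 3.03 V ÷ 2^14 = 184.94 µV.
(V_in − V_low)/LSB = (2.747 − 0)/0.000184937 = 14853.7452 → code 14853 (floor).
Reconstructed: 2.7468622 V.
Error = 2.747 − 2.7468622 = 0.000137817 V = 0.138 mV.

0.138 mV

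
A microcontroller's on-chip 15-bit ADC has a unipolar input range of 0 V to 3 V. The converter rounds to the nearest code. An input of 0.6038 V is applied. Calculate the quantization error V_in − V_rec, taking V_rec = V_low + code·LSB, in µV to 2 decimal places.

9.72 µV

One LSB is 3 V / 32768 = 91.55 µV.
(0.6038 − 0)/9.15527e-05 = 6595.1061; round gives code 6595.
Code 6595 maps back to 0 + 6595×9.15527e-05 V = 0.60379028 V.
V_in − V_rec = 9.7168e-06 V = 9.72 µV.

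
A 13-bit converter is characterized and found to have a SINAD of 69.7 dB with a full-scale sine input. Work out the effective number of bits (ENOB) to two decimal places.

ENOB = (SINAD − 1.76) / 6.02 = (69.7 − 1.76)/6.02 = 11.286.

11.29 bits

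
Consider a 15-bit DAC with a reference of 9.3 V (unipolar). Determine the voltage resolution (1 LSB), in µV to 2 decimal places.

283.81 µV

Full-scale span = 9.3 V.
LSB = 9.3 / 2^15 = 9.3 / 32768 = 0.000283813 V = 283.81 µV.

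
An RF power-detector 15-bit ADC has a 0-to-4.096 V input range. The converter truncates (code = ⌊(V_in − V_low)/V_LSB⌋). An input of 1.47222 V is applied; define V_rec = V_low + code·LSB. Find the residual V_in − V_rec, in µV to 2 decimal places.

LSB = 4.096/2^15 = 125.00 µV.
(1.47222 − 0)/0.000125 = 11777.7600; ⌊·⌋ gives code 11777.
Reconstructed: 1.472125 V.
Error = 1.47222 − 1.472125 = 9.5e-05 V = 95.00 µV.

95.00 µV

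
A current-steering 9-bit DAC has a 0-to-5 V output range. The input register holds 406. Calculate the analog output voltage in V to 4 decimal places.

LSB = 5 V / 2^9 = 9.766 mV.
V_out = 0 + 406 × 0.00976562 V = 3.96484 V.

3.9648 V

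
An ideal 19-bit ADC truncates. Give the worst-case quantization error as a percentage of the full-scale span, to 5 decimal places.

0.00019 %

Truncating → worst-case error = 1 LSB = V_FS/2^19, so 100/524288 = 0.000190735 % of full scale.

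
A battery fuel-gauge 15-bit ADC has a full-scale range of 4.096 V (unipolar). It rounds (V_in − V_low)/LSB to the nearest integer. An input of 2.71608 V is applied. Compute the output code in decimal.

With 32768 levels over 4.096 V, one step is 125.00 µV.
Input sits at 21728.640 steps above V_low.
So the output code is 21729.

code 21729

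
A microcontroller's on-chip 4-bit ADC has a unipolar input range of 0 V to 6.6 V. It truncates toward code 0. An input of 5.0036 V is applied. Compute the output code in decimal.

With 16 levels over 6.6 V, one step is 412.500 mV.
Input sits at 12.130 steps above V_low.
So the output code is 12.

code 12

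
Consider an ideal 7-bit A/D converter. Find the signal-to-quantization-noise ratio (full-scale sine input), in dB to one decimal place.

43.9 dB

SNR ≈ 6.02·N + 1.76 dB = 6.02·7 + 1.76 = 43.90 dB.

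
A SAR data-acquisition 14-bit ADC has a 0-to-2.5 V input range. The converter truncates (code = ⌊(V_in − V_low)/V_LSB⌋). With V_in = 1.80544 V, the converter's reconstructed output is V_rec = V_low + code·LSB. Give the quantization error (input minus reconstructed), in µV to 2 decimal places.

20.08 µV

LSB = 2.5/2^14 = 152.59 µV.
(1.80544 − 0)/0.000152588 = 11832.1316; ⌊·⌋ gives code 11832.
Code 11832 maps back to 0 + 11832×0.000152588 V = 1.8054199 V.
Error = 1.80544 − 1.8054199 = 2.00781e-05 V = 20.08 µV.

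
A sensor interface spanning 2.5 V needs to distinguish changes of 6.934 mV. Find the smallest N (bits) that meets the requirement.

9 bits

Number of steps required ≥ 2.5 V / 6.934 mV = 360.54.
Need 2^N ≥ 360.54; 2^8 = 256, 2^9 = 512.
Minimum N = 9.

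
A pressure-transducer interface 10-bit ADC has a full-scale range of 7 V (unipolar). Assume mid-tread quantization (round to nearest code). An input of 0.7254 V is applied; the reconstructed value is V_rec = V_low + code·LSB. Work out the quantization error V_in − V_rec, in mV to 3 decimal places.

One LSB is 7 V / 1024 = 6.836 mV.
Scaled input = 106.1157 LSBs, so code = 106.
Reconstructed: 0.72460938 V.
Difference: 0.000790625 V → 0.791 mV.

0.791 mV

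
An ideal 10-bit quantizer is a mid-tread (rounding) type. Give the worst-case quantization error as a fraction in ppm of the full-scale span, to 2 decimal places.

488.28 ppm

Rounding → worst-case error = ½ LSB = V_FS/2^11, so 1e+06/2048 = 488.281 ppm of full scale.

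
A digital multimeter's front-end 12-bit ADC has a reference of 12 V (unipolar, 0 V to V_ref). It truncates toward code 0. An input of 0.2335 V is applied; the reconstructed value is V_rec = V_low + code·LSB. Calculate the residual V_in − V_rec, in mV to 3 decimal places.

2.055 mV

LSB = 12/2^12 = 2.930 mV.
(V_in − V_low)/LSB = (0.2335 − 0)/0.00292969 = 79.7013 → code 79 (floor).
Code 79 maps back to 0 + 79×0.00292969 V = 0.23144531 V.
Error = 0.2335 − 0.23144531 = 0.00205469 V = 2.055 mV.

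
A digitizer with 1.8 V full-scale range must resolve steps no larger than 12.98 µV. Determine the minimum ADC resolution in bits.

Number of steps required ≥ 1.8 V / 12.98 µV = 138674.88.
Need 2^N ≥ 138674.88; 2^17 = 131072, 2^18 = 262144.
Minimum N = 18.

18 bits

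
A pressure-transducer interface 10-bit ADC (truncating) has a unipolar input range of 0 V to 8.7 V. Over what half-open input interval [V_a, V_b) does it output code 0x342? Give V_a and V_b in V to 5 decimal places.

[7.08574 V, 7.09424 V)

LSB = 8.7/2^10 = 8.496 mV.
Code 0x342 = 834 decimal.
V_a = V_low + 834·LSB = 7.08574 V; V_b = V_low + 835·LSB = 7.09424 V.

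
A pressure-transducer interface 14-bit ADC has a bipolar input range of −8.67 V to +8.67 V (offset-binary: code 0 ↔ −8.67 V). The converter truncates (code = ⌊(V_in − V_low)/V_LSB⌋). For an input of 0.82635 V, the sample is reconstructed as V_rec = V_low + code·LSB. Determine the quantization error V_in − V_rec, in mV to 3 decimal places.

0.837 mV

One LSB is 17.34 V / 16384 = 1.058 mV.
(0.82635 − (−8.67))/0.00105835 = 8972.7911; ⌊·⌋ gives code 8972.
V_rec = (−8.67) + 8972·0.00105835 = 0.8255127 V.
V_in − V_rec = 0.000837305 V = 0.837 mV.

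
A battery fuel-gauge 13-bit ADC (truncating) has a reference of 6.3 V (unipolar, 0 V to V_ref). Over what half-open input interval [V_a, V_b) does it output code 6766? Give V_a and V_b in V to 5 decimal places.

[5.20334 V, 5.20411 V)

LSB = 6.3/2^13 = 0.769 mV.
V_a = V_low + 6766·LSB = 5.20334 V; V_b = V_low + 6767·LSB = 5.20411 V.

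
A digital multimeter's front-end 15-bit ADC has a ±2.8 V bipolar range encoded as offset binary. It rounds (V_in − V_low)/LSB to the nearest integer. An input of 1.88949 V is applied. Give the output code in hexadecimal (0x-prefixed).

Full-scale span = 5.6 V; LSB = 5.6/2^15 = 170.90 µV.
(1.88949 − (−2.8)) / 0.000170898 = 27440.216 LSBs.
round(27440.216) = 27440.
In hexadecimal (0x-prefixed): 0x6B30.

code 0x6B30 (decimal 27440)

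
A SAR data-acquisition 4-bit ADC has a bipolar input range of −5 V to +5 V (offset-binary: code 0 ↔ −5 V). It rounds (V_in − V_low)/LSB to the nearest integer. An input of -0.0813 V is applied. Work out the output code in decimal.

code 8

Full-scale span = 10 V; LSB = 10/2^4 = 0.6250 V.
(-0.0813 − (−5)) / 0.625 = 7.870 LSBs.
round(7.870) = 8.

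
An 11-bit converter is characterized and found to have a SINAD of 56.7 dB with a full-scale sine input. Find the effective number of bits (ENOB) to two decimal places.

9.13 bits

ENOB = (SINAD − 1.76) / 6.02 = (56.7 − 1.76)/6.02 = 9.126.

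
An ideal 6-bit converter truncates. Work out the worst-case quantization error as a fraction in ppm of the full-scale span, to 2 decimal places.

Truncating → worst-case error = 1 LSB = V_FS/2^6, so 1e+06/64 = 15625 ppm of full scale.

15625.00 ppm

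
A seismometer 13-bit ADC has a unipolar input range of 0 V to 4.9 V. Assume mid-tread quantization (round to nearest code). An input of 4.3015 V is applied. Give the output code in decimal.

With 8192 levels over 4.9 V, one step is 0.598 mV.
Input sits at 7191.406 steps above V_low.
So the output code is 7191.

code 7191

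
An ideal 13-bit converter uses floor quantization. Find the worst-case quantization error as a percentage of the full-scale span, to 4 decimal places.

Truncating → worst-case error = 1 LSB = V_FS/2^13, so 100/8192 = 0.012207 % of full scale.

0.0122 %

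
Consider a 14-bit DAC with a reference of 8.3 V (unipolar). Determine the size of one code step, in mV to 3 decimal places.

Full-scale span = 8.3 V.
LSB = 8.3 / 2^14 = 8.3 / 16384 = 0.000506592 V = 0.507 mV.

0.507 mV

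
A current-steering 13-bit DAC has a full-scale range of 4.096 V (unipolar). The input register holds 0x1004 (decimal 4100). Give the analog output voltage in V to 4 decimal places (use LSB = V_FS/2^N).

LSB = 4.096 V / 2^13 = 0.500 mV.
Code 0x1004 = 4100 decimal.
V_out = 0 + 4100 × 0.0005 V = 2.05 V.

2.0500 V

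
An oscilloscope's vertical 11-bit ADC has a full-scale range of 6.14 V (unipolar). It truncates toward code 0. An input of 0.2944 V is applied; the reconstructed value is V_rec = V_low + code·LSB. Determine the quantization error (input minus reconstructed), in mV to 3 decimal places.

One LSB is 6.14 V / 2048 = 2.998 mV.
Scaled input = 98.1973 LSBs, so code = 98.
Reconstructed: 0.29380859 V.
V_in − V_rec = 0.000591406 V = 0.591 mV.

0.591 mV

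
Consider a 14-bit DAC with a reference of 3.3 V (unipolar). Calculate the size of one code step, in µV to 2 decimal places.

201.42 µV

Full-scale span = 3.3 V.
LSB = 3.3 / 2^14 = 3.3 / 16384 = 0.000201416 V = 201.42 µV.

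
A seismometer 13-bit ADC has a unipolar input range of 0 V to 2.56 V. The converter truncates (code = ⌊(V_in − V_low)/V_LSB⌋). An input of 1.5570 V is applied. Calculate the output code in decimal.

With 8192 levels over 2.56 V, one step is 312.50 µV.
(1.5570 − 0) / 0.0003125 = 4982.400 LSBs.
⌊·⌋(4982.400) = 4982.

code 4982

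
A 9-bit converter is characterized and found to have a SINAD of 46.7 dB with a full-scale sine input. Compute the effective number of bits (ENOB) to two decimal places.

7.47 bits

ENOB = (SINAD − 1.76) / 6.02 = (46.7 − 1.76)/6.02 = 7.465.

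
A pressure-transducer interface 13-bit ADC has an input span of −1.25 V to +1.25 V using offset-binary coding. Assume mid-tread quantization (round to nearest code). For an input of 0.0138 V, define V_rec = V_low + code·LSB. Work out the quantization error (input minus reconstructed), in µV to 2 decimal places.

67.09 µV

Step size: 2.5 V ÷ 2^13 = 305.18 µV.
(0.0138 − (−1.25))/0.000305176 = 4141.2198; round gives code 4141.
Code 4141 maps back to (−1.25) + 4141×0.000305176 V = 0.01373291 V.
V_in − V_rec = 6.70898e-05 V = 67.09 µV.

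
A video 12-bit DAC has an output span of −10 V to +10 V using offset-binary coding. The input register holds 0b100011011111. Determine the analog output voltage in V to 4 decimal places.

LSB = 20 V / 2^12 = 4.883 mV.
Code 0b100011011111 = 2271 decimal.
V_out = (−10) + 2271 × 0.00488281 V = 1.08887 V.

1.0889 V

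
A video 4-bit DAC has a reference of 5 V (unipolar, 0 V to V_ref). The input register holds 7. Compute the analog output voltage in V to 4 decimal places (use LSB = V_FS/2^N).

LSB = 5 V / 2^4 = 312.500 mV.
V_out = 0 + 7 × 0.3125 V = 2.1875 V.

2.1875 V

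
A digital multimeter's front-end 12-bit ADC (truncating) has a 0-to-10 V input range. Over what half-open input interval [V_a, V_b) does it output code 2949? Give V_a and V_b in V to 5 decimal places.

[7.19971 V, 7.20215 V)

LSB = 10/2^12 = 2.441 mV.
V_a = V_low + 2949·LSB = 7.19971 V; V_b = V_low + 2950·LSB = 7.20215 V.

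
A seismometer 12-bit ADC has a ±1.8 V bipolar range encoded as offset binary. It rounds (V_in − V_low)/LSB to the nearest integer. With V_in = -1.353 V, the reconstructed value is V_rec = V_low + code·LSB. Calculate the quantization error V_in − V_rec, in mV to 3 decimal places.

Step size: 3.6 V ÷ 2^12 = 0.879 mV.
Scaled input = 508.5867 LSBs, so code = 509.
V_rec = (−1.8) + 509·0.000878906 = -1.3526367 V.
Error = -1.353 − (−1.3526367) = -0.000363281 V = -0.363 mV.

-0.363 mV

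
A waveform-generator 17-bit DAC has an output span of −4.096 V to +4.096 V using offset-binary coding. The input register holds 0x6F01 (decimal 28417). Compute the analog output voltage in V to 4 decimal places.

LSB = 8.192 V / 2^17 = 62.50 µV.
Code 0x6F01 = 28417 decimal.
V_out = (−4.096) + 28417 × 6.25e-05 V = -2.31994 V.

-2.3199 V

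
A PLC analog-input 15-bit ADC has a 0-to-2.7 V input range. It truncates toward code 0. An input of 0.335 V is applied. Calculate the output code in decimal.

LSB = 2.7 V / 32768 = 82.40 µV.
(V_in − V_low)/LSB = (0.335 − 0) / 8.23975e-05 = 4065.659.
Floor → code 4065.

code 4065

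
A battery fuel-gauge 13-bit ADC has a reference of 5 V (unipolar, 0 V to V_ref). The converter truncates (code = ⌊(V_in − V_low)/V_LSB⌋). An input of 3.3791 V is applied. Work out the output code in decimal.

Full-scale span = 5 V; LSB = 5/2^13 = 0.610 mV.
Input sits at 5536.317 steps above V_low.
So the output code is 5536.

code 5536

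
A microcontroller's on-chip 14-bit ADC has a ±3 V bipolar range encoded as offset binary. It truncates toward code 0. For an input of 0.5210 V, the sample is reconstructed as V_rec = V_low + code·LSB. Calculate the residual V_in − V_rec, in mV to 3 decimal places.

Step size: 6 V ÷ 2^14 = 366.21 µV.
Scaled input = 9614.6773 LSBs, so code = 9614.
V_rec = (−3) + 9614·0.000366211 = 0.52075195 V.
Difference: 0.000248047 V → 0.248 mV.

0.248 mV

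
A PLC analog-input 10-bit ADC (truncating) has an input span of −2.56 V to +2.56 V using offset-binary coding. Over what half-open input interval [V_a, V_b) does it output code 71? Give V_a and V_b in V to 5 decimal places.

[-2.20500 V, -2.20000 V)

LSB = 5.12/2^10 = 5.000 mV.
V_a = V_low + 71·LSB = -2.205 V; V_b = V_low + 72·LSB = -2.2 V.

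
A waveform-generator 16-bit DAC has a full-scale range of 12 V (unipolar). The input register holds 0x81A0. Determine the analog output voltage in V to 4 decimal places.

LSB = 12 V / 2^16 = 183.11 µV.
Code 0x81A0 = 33184 decimal.
V_out = 0 + 33184 × 0.000183105 V = 6.07617 V.

6.0762 V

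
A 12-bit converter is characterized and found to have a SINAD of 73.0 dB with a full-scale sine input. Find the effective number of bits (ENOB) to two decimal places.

11.83 bits

ENOB = (SINAD − 1.76) / 6.02 = (73.0 − 1.76)/6.02 = 11.834.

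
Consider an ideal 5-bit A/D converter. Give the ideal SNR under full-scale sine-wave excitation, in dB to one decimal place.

SNR ≈ 6.02·N + 1.76 dB = 6.02·5 + 1.76 = 31.86 dB.

31.9 dB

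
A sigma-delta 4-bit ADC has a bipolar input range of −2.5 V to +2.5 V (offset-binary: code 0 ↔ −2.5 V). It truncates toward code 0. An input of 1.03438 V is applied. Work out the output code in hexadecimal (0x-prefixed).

LSB = 5 V / 16 = 312.500 mV.
(V_in − V_low)/LSB = (1.03438 − (−2.5)) / 0.3125 = 11.310.
Floor → code 11.
In hexadecimal (0x-prefixed): 0xB.

code 0xB (decimal 11)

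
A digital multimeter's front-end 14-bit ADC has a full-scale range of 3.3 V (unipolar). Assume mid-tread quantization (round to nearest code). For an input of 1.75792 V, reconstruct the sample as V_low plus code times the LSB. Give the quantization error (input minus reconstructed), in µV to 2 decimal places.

LSB = 3.3/2^14 = 201.42 µV.
(1.75792 − 0)/0.000201416 = 8727.8064; round gives code 8728.
Reconstructed: 1.757959 V.
V_in − V_rec = -3.89844e-05 V = -38.98 µV.

-38.98 µV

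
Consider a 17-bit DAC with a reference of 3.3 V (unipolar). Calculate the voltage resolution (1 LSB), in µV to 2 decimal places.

Full-scale span = 3.3 V.
LSB = 3.3 / 2^17 = 3.3 / 131072 = 2.5177e-05 V = 25.18 µV.

25.18 µV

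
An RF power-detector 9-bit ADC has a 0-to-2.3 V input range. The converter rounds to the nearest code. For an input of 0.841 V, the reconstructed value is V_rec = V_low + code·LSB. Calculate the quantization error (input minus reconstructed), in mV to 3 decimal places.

0.961 mV

One LSB is 2.3 V / 512 = 4.492 mV.
(0.841 − 0)/0.00449219 = 187.2139; round gives code 187.
Code 187 maps back to 0 + 187×0.00449219 V = 0.84003906 V.
Difference: 0.000960937 V → 0.961 mV.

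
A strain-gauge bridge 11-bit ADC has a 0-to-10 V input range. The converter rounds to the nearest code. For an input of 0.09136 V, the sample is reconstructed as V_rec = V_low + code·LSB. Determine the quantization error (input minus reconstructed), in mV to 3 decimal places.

-1.413 mV

One LSB is 10 V / 2048 = 4.883 mV.
Scaled input = 18.7105 LSBs, so code = 19.
V_rec = 0 + 19·0.00488281 = 0.092773438 V.
Error = 0.09136 − 0.092773438 = -0.00141344 V = -1.413 mV.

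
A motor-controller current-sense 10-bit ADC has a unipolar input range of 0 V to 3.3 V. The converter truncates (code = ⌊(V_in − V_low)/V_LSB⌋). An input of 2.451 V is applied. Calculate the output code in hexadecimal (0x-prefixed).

With 1024 levels over 3.3 V, one step is 3.223 mV.
(2.451 − 0) / 0.00322266 = 760.553 LSBs.
So the output code is 760.
In hexadecimal (0x-prefixed): 0x2F8.

code 0x2F8 (decimal 760)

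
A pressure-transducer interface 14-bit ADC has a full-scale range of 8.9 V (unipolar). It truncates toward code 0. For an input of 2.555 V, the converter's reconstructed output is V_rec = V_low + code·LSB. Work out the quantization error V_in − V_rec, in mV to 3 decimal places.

Step size: 8.9 V ÷ 2^14 = 0.543 mV.
(V_in − V_low)/LSB = (2.555 − 0)/0.000543213 = 4703.4966 → code 4703 (floor).
Code 4703 maps back to 0 + 4703×0.000543213 V = 2.5547302 V.
Difference: 0.000269775 V → 0.270 mV.

0.270 mV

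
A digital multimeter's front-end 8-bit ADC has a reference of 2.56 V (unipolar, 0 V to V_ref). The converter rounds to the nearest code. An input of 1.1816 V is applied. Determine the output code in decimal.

LSB = 2.56 V / 256 = 10.000 mV.
(1.1816 − 0) / 0.01 = 118.160 LSBs.
Round → code 118.

code 118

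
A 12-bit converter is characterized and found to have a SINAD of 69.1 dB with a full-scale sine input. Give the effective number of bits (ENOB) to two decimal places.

11.19 bits

ENOB = (SINAD − 1.76) / 6.02 = (69.1 − 1.76)/6.02 = 11.186.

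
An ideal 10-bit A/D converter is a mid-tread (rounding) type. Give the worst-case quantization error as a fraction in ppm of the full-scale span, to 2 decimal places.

Rounding → worst-case error = ½ LSB = V_FS/2^11, so 1e+06/2048 = 488.281 ppm of full scale.

488.28 ppm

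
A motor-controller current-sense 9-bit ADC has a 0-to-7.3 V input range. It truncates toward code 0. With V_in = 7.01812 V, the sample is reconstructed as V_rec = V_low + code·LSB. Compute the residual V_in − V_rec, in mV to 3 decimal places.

LSB = 7.3/2^9 = 14.258 mV.
Scaled input = 492.2298 LSBs, so code = 492.
Reconstructed: 7.0148437 V.
Difference: 0.00327625 V → 3.276 mV.

3.276 mV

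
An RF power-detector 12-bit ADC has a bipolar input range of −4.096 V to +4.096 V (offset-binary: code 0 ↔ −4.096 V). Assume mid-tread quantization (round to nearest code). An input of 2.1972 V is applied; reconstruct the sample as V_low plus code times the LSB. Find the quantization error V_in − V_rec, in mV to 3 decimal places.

One LSB is 8.192 V / 4096 = 2.000 mV.
Scaled input = 3146.6000 LSBs, so code = 3147.
Reconstructed: 2.198 V.
V_in − V_rec = -0.0008 V = -0.800 mV.

-0.800 mV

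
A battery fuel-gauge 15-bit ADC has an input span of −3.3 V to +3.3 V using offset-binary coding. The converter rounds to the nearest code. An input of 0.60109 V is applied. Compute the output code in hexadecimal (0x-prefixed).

LSB = 6.6 V / 32768 = 201.42 µV.
(0.60109 − (−3.3)) / 0.000201416 = 19368.321 LSBs.
round(19368.321) = 19368.
In hexadecimal (0x-prefixed): 0x4BA8.

code 0x4BA8 (decimal 19368)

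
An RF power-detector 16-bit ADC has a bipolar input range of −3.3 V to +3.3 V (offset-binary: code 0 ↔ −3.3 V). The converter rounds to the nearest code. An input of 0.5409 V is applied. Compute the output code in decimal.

With 65536 levels over 6.6 V, one step is 100.71 µV.
(V_in − V_low)/LSB = (0.5409 − (−3.3)) / 0.000100708 = 38138.973.
round(38138.973) = 38139.

code 38139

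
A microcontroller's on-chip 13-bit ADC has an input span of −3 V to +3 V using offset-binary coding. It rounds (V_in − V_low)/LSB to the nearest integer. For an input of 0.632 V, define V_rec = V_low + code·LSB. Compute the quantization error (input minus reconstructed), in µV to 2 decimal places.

-80.08 µV

One LSB is 6 V / 8192 = 0.732 mV.
Scaled input = 4958.8907 LSBs, so code = 4959.
Reconstructed: 0.63208008 V.
Difference: -8.00781e-05 V → -80.08 µV.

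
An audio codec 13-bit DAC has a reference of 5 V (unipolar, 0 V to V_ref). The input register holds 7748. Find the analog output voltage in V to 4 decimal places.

4.7290 V

LSB = 5 V / 2^13 = 0.610 mV.
V_out = 0 + 7748 × 0.000610352 V = 4.729 V.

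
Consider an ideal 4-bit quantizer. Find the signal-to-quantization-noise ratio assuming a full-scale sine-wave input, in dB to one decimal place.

25.8 dB

SNR ≈ 6.02·N + 1.76 dB = 6.02·4 + 1.76 = 25.84 dB.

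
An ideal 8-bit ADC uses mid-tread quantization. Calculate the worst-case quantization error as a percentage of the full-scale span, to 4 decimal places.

Rounding → worst-case error = ½ LSB = V_FS/2^9, so 100/512 = 0.195312 % of full scale.

0.1953 %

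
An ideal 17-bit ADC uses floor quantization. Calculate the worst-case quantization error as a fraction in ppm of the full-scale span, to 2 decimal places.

7.63 ppm

Truncating → worst-case error = 1 LSB = V_FS/2^17, so 1e+06/131072 = 7.62939 ppm of full scale.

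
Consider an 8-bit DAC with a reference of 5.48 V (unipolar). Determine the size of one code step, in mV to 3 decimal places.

Full-scale span = 5.48 V.
LSB = 5.48 / 2^8 = 5.48 / 256 = 0.0214063 V = 21.406 mV.

21.406 mV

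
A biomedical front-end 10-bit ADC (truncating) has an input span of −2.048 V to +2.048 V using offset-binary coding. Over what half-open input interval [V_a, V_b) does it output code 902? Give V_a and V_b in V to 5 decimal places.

[1.56000 V, 1.56400 V)

LSB = 4.096/2^10 = 4.000 mV.
V_a = V_low + 902·LSB = 1.56 V; V_b = V_low + 903·LSB = 1.564 V.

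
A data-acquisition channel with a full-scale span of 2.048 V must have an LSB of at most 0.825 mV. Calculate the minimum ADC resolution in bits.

12 bits

Number of steps required ≥ 2.048 V / 0.825 mV = 2482.42.
Need 2^N ≥ 2482.42; 2^11 = 2048, 2^12 = 4096.
Minimum N = 12.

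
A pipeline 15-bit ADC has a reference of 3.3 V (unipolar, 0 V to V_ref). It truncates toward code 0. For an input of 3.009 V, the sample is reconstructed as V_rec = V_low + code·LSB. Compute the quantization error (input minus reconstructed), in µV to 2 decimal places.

46.14 µV

Step size: 3.3 V ÷ 2^15 = 100.71 µV.
Scaled input = 29878.4582 LSBs, so code = 29878.
Code 29878 maps back to 0 + 29878×0.000100708 V = 3.0089539 V.
V_in − V_rec = 4.61426e-05 V = 46.14 µV.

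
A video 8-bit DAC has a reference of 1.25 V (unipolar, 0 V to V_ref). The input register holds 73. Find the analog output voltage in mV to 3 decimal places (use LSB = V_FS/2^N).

356.445 mV

LSB = 1.25 V / 2^8 = 4.883 mV.
V_out = 0 + 73 × 0.00488281 V = 0.356445 V.
= 356.445 mV.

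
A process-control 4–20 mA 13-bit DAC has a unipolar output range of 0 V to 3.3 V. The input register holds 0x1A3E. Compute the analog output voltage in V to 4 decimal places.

LSB = 3.3 V / 2^13 = 402.83 µV.
Code 0x1A3E = 6718 decimal.
V_out = 0 + 6718 × 0.000402832 V = 2.70623 V.

2.7062 V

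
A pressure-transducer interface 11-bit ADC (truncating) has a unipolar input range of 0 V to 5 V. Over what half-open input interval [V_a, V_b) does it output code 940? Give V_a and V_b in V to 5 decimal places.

[2.29492 V, 2.29736 V)

LSB = 5/2^11 = 2.441 mV.
V_a = V_low + 940·LSB = 2.29492 V; V_b = V_low + 941·LSB = 2.29736 V.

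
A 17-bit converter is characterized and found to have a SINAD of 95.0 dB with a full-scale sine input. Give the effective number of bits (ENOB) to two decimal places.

15.49 bits

ENOB = (SINAD − 1.76) / 6.02 = (95.0 − 1.76)/6.02 = 15.488.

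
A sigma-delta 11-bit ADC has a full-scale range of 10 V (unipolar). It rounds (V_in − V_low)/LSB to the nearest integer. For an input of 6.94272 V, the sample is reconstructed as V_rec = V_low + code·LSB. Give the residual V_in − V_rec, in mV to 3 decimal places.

-0.639 mV

LSB = 10/2^11 = 4.883 mV.
Scaled input = 1421.8691 LSBs, so code = 1422.
V_rec = 0 + 1422·0.00488281 = 6.9433594 V.
Difference: -0.000639375 V → -0.639 mV.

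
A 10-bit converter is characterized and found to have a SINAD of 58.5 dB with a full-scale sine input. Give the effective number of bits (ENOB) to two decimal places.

9.43 bits

ENOB = (SINAD − 1.76) / 6.02 = (58.5 − 1.76)/6.02 = 9.425.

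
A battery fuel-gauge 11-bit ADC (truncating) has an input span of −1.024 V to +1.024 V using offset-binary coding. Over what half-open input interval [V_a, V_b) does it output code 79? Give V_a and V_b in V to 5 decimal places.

LSB = 2.048/2^11 = 1.000 mV.
V_a = V_low + 79·LSB = -0.945 V; V_b = V_low + 80·LSB = -0.944 V.

[-0.94500 V, -0.94400 V)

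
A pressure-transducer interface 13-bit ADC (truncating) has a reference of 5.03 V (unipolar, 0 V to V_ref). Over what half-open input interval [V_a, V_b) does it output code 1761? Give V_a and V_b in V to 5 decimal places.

[1.08128 V, 1.08189 V)

LSB = 5.03/2^13 = 0.614 mV.
V_a = V_low + 1761·LSB = 1.08128 V; V_b = V_low + 1762·LSB = 1.08189 V.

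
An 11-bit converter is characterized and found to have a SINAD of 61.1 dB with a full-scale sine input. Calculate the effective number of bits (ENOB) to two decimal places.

9.86 bits

ENOB = (SINAD − 1.76) / 6.02 = (61.1 − 1.76)/6.02 = 9.857.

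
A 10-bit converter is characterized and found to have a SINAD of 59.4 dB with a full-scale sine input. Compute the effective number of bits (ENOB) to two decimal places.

9.57 bits

ENOB = (SINAD − 1.76) / 6.02 = (59.4 − 1.76)/6.02 = 9.575.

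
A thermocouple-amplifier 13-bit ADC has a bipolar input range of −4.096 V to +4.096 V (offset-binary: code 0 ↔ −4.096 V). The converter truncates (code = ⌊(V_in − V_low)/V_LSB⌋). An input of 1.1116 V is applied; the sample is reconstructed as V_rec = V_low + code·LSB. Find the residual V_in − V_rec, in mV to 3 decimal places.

0.600 mV

Step size: 8.192 V ÷ 2^13 = 1.000 mV.
(1.1116 − (−4.096))/0.001 = 5207.6000; ⌊·⌋ gives code 5207.
V_rec = (−4.096) + 5207·0.001 = 1.111 V.
Difference: 0.0006 V → 0.600 mV.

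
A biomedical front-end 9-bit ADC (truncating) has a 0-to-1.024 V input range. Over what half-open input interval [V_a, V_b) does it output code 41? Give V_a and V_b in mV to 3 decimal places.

LSB = 1.024/2^9 = 2.000 mV.
V_a = V_low + 41·LSB = 0.082 V; V_b = V_low + 42·LSB = 0.084 V.

[82.000 mV, 84.000 mV)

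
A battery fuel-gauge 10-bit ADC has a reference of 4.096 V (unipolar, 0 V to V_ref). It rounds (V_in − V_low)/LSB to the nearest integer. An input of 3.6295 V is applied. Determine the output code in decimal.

code 907

LSB = 4.096 V / 1024 = 4.000 mV.
(3.6295 − 0) / 0.004 = 907.375 LSBs.
So the output code is 907.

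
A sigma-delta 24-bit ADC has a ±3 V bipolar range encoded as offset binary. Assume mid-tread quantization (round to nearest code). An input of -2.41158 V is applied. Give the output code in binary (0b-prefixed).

code 0b110010001101100011110 (decimal 1645342)

LSB = 6 V / 16777216 = 0.36 µV.
(V_in − V_low)/LSB = (-2.41158 − (−3)) / 3.57628e-07 = 1645341.573.
Round → code 1645342.
In binary (0b-prefixed): 0b110010001101100011110.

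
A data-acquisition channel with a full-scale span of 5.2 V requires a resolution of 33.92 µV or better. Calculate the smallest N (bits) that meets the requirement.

Number of steps required ≥ 5.2 V / 33.92 µV = 153301.89.
Need 2^N ≥ 153301.89; 2^17 = 131072, 2^18 = 262144.
Minimum N = 18.

18 bits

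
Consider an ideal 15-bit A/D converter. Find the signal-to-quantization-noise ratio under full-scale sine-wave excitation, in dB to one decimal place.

SNR ≈ 6.02·N + 1.76 dB = 6.02·15 + 1.76 = 92.06 dB.

92.1 dB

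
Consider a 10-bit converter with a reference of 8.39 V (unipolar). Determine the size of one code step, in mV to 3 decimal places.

Full-scale span = 8.39 V.
LSB = 8.39 / 2^10 = 8.39 / 1024 = 0.00819336 V = 8.193 mV.

8.193 mV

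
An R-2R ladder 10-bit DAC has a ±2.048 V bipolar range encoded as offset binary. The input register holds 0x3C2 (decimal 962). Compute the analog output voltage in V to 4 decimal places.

1.8000 V

LSB = 4.096 V / 2^10 = 4.000 mV.
Code 0x3C2 = 962 decimal.
V_out = (−2.048) + 962 × 0.004 V = 1.8 V.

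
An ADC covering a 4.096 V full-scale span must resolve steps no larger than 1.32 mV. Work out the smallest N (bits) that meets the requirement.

Number of steps required ≥ 4.096 V / 1.32 mV = 3103.03.
Need 2^N ≥ 3103.03; 2^11 = 2048, 2^12 = 4096.
Minimum N = 12.

12 bits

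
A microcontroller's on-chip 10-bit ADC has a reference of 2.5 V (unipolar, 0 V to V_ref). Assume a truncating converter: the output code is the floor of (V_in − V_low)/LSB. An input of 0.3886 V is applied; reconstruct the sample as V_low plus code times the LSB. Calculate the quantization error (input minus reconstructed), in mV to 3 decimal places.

LSB = 2.5/2^10 = 2.441 mV.
(V_in − V_low)/LSB = (0.3886 − 0)/0.00244141 = 159.1706 → code 159 (floor).
Reconstructed: 0.38818359 V.
Error = 0.3886 − 0.38818359 = 0.000416406 V = 0.416 mV.

0.416 mV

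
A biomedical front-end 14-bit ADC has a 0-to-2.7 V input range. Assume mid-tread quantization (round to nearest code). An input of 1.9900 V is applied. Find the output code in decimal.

code 12076

LSB = 2.7 V / 16384 = 164.79 µV.
(1.9900 − 0) / 0.000164795 = 12075.615 LSBs.
Round → code 12076.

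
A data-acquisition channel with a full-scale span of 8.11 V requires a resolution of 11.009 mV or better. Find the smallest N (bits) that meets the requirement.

Number of steps required ≥ 8.11 V / 11.009 mV = 736.67.
Need 2^N ≥ 736.67; 2^9 = 512, 2^10 = 1024.
Minimum N = 10.

10 bits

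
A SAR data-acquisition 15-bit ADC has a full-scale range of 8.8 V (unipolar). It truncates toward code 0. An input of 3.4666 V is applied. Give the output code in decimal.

code 12908

With 32768 levels over 8.8 V, one step is 268.55 µV.
(3.4666 − 0) / 0.000268555 = 12908.358 LSBs.
Floor → code 12908.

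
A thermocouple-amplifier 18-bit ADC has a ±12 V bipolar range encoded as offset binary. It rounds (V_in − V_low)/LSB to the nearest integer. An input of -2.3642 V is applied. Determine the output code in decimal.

code 105249

With 262144 levels over 24 V, one step is 91.55 µV.
Input sits at 105248.631 steps above V_low.
round(105248.631) = 105249.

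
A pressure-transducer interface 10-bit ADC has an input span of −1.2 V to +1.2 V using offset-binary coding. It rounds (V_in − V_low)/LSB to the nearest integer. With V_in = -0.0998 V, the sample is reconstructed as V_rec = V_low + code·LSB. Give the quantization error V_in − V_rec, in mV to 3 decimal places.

0.981 mV

One LSB is 2.4 V / 1024 = 2.344 mV.
Scaled input = 469.4187 LSBs, so code = 469.
V_rec = (−1.2) + 469·0.00234375 = -0.10078125 V.
V_in − V_rec = 0.00098125 V = 0.981 mV.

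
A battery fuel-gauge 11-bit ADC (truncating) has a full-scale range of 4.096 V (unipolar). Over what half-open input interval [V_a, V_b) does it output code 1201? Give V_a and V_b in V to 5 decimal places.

LSB = 4.096/2^11 = 2.000 mV.
V_a = V_low + 1201·LSB = 2.402 V; V_b = V_low + 1202·LSB = 2.404 V.

[2.40200 V, 2.40400 V)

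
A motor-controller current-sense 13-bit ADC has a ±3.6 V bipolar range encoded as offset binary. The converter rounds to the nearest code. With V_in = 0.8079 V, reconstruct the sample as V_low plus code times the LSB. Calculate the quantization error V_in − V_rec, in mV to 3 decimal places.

Step size: 7.2 V ÷ 2^13 = 0.879 mV.
(0.8079 − (−3.6))/0.000878906 = 5015.2107; round gives code 5015.
Reconstructed: 0.80771484 V.
V_in − V_rec = 0.000185156 V = 0.185 mV.

0.185 mV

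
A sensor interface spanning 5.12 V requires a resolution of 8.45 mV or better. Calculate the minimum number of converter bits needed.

Number of steps required ≥ 5.12 V / 8.45 mV = 605.92.
Need 2^N ≥ 605.92; 2^9 = 512, 2^10 = 1024.
Minimum N = 10.

10 bits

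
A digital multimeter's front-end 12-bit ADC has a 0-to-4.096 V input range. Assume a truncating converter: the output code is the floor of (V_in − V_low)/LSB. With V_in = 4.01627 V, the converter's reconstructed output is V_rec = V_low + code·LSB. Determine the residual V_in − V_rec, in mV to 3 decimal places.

One LSB is 4.096 V / 4096 = 1.000 mV.
(V_in − V_low)/LSB = (4.01627 − 0)/0.001 = 4016.2700 → code 4016 (floor).
Code 4016 maps back to 0 + 4016×0.001 V = 4.016 V.
Difference: 0.00027 V → 0.270 mV.

0.270 mV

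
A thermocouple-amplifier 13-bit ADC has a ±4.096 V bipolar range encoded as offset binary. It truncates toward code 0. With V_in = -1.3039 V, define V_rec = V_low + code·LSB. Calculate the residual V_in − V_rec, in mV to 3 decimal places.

One LSB is 8.192 V / 8192 = 1.000 mV.
(-1.3039 − (−4.096))/0.001 = 2792.1000; ⌊·⌋ gives code 2792.
Code 2792 maps back to (−4.096) + 2792×0.001 V = -1.304 V.
Error = -1.3039 − (−1.304) = 0.0001 V = 0.100 mV.

0.100 mV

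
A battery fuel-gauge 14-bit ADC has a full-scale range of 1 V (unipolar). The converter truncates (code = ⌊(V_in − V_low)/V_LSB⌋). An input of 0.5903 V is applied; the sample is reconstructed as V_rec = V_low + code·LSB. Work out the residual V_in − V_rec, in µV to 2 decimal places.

29.00 µV

One LSB is 1 V / 16384 = 61.04 µV.
(0.5903 − 0)/6.10352e-05 = 9671.4752; ⌊·⌋ gives code 9671.
Code 9671 maps back to 0 + 9671×6.10352e-05 V = 0.590271 V.
Difference: 2.90039e-05 V → 29.00 µV.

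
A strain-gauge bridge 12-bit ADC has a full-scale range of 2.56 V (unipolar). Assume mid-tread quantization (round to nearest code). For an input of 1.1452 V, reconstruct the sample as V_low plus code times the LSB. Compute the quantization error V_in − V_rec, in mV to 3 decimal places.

One LSB is 2.56 V / 4096 = 0.625 mV.
Scaled input = 1832.3200 LSBs, so code = 1832.
Code 1832 maps back to 0 + 1832×0.000625 V = 1.145 V.
Error = 1.1452 − 1.145 = 0.0002 V = 0.200 mV.

0.200 mV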